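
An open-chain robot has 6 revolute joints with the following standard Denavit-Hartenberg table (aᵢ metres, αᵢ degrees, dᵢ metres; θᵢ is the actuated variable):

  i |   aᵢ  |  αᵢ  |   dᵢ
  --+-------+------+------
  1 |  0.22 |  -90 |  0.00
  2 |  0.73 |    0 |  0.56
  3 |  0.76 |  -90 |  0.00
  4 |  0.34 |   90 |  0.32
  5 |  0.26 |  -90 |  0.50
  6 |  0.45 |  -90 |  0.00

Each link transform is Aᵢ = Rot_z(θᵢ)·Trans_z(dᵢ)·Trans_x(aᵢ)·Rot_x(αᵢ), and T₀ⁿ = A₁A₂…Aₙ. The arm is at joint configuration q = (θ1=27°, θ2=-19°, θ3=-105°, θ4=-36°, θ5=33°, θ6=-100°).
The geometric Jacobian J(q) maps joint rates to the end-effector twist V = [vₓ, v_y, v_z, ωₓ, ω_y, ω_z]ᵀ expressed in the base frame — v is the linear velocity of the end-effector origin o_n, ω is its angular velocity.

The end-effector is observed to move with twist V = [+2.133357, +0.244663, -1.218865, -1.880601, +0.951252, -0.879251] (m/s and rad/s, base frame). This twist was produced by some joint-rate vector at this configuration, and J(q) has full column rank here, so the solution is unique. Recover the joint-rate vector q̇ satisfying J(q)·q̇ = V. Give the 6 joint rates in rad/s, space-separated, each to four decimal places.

o_n = [0.0875, 1.8544, 0.9728]
J₁: ẑ×o_n = [-1.8544, 0.0875, 0.0000], ω = ẑ
J2: z=[-0.4540, 0.8910, 0.0000] o=[0.1960, 0.0999, 0.0000] → [0.8668, 0.4416, -0.6998, -0.4540, 0.8910, 0.0000]
J3: z=[-0.4540, 0.8910, 0.0000] o=[0.5568, 0.9122, 0.2377] → [0.6550, 0.3337, -0.0096, -0.4540, 0.8910, 0.0000]
J4: z=[0.7387, 0.3764, 0.5592] o=[0.1781, 0.7193, 0.8677] → [-0.5952, -0.1283, 0.8726, 0.7387, 0.3764, 0.5592]
J5: z=[-0.0744, 0.8701, -0.4873] o=[0.1867, 0.9479, 1.2747] → [0.1790, 0.0259, 0.0189, -0.0744, 0.8701, -0.4873]
J6: z=[0.9844, 0.1423, 0.1037] o=[0.1080, 1.5057, 1.2565] → [-0.0765, 0.2771, 0.3462, 0.9844, 0.1423, 0.1037]
q̇ = J⁺·V = [-0.4270, 0.6740, 0.5670, -0.4680, 0.1840, -0.9730]

-0.4270 0.6740 0.5670 -0.4680 0.1840 -0.9730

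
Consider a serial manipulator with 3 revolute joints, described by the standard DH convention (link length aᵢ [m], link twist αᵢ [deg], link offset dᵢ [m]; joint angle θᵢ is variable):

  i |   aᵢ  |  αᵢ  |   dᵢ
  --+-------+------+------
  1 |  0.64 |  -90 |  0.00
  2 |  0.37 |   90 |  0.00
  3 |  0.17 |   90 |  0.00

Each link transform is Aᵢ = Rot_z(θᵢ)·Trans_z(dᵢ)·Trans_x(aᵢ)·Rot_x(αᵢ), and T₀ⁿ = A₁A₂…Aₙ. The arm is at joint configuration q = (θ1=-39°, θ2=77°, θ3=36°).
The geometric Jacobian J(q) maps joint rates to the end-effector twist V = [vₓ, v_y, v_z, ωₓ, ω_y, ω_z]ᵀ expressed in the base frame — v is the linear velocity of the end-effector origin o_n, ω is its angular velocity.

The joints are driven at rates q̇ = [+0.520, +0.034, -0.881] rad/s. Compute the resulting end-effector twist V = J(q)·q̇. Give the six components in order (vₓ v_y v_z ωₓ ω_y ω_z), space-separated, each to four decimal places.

0.1325 0.2414 -0.0897 -0.6457 0.5666 0.3218

o_n = [0.6490, -0.3970, -0.4945]
J₁: ẑ×o_n = [0.3970, 0.6490, -0.0000], ω = ẑ
J2: z=[0.6293, 0.7771, 0.0000] o=[0.4974, -0.4028, 0.0000] → [-0.3843, 0.3112, -0.1142, 0.6293, 0.7771, 0.0000]
J3: z=[0.7572, -0.6132, 0.2250] o=[0.5621, -0.4551, -0.3605] → [0.0691, 0.1210, 0.0974, 0.7572, -0.6132, 0.2250]
V = J·q̇ = [0.1325, 0.2414, -0.0897, -0.6457, 0.5666, 0.3218]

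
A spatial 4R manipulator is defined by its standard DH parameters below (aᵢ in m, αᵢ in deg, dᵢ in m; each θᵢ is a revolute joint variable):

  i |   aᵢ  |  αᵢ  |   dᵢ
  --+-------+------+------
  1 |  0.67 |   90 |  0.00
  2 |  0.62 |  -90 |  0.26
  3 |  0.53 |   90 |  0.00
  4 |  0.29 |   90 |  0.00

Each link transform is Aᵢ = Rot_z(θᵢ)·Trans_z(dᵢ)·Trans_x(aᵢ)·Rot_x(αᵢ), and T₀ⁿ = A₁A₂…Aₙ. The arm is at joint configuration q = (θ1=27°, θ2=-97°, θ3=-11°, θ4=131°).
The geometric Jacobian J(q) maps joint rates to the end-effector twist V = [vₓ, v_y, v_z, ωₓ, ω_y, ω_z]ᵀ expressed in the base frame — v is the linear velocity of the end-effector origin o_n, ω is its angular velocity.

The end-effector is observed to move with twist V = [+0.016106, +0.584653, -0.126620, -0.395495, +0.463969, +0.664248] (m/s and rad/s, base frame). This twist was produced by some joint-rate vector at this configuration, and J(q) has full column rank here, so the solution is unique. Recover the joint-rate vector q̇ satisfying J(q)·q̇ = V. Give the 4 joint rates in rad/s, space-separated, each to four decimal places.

o_n = [0.8345, 0.0606, -0.9731]
J₁: ẑ×o_n = [-0.0606, 0.8345, 0.0000], ω = ẑ
J2: z=[0.4540, -0.8910, 0.0000] o=[0.5970, 0.3042, 0.0000] → [0.8670, 0.4418, 0.1010, 0.4540, -0.8910, 0.0000]
J3: z=[0.8844, 0.4506, -0.1219] o=[0.6477, 0.0382, -0.6154] → [-0.1584, 0.2936, -0.0643, 0.8844, 0.4506, -0.1219]
J4: z=[0.4664, -0.8641, 0.1894] o=[0.6371, -0.0807, -1.1318] → [-0.1639, -0.0366, 0.2364, 0.4664, -0.8641, 0.1894]
q̇ = J⁺·V = [0.7520, -0.0560, -0.1300, -0.5470]

0.7520 -0.0560 -0.1300 -0.5470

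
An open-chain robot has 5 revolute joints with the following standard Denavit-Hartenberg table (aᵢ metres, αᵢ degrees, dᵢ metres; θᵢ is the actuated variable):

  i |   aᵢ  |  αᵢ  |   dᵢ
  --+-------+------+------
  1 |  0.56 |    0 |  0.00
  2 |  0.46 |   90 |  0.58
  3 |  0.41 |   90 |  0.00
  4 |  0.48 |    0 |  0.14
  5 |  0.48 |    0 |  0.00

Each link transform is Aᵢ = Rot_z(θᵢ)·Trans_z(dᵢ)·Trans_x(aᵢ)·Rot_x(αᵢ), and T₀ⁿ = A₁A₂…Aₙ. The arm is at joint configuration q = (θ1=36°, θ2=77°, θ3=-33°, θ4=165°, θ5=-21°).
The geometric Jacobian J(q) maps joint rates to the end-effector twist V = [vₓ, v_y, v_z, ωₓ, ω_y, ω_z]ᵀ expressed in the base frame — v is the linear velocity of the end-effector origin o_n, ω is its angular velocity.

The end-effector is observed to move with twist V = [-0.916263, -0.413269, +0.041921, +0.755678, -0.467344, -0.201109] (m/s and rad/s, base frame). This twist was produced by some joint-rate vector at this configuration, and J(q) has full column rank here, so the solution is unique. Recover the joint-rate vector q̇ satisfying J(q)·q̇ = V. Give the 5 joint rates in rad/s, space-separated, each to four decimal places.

0.1580 0.7580 0.5130 0.9830 0.3490

o_n = [0.8220, 0.5000, 0.7033]
J₁: ẑ×o_n = [-0.5000, 0.8220, 0.0000], ω = ẑ
J2: z=[0.0000, 0.0000, 1.0000] o=[0.4530, 0.3292, 0.0000] → [-0.1708, 0.3690, 0.0000, 0.0000, 0.0000, 1.0000]
J3: z=[0.9205, 0.3907, 0.0000] o=[0.2733, 0.7526, 0.5800] → [0.0482, -0.1135, -0.4469, 0.9205, 0.3907, 0.0000]
J4: z=[0.2128, -0.5013, -0.8387] o=[0.1390, 1.0691, 0.3567] → [-0.6511, -0.6466, 0.2213, 0.2128, -0.5013, -0.8387]
J5: z=[0.2128, -0.5013, -0.8387] o=[0.4350, 0.6895, 0.4918] → [-0.2650, -0.3695, 0.1537, 0.2128, -0.5013, -0.8387]
q̇ = J⁺·V = [0.1580, 0.7580, 0.5130, 0.9830, 0.3490]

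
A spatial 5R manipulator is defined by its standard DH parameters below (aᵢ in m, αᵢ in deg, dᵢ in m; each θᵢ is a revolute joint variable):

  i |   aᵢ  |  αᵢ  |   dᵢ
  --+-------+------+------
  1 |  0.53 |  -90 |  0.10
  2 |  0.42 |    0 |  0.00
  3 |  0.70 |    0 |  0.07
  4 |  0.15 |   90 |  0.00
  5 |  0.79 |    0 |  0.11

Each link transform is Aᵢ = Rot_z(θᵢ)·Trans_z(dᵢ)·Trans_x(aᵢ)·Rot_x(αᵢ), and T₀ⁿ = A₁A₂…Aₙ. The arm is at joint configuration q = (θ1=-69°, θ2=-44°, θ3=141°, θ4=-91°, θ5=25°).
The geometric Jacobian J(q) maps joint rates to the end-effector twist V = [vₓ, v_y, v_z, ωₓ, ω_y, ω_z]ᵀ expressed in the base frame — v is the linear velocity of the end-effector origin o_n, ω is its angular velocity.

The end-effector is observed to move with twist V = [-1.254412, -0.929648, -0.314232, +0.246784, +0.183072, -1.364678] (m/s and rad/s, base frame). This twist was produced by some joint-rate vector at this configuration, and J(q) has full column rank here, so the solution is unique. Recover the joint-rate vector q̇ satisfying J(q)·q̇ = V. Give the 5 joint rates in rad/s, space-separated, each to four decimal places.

-0.5800 0.1450 0.0360 0.1150 -0.7890

o_n = [0.9574, -1.3672, -0.2841]
J₁: ẑ×o_n = [1.3672, 0.9574, -0.0000], ω = ẑ
J2: z=[0.9336, 0.3584, 0.0000] o=[0.1899, -0.4948, 0.1000] → [-0.1377, 0.3586, -1.0896, 0.9336, 0.3584, 0.0000]
J3: z=[0.9336, 0.3584, 0.0000] o=[0.2982, -0.7769, 0.3918] → [-0.2422, 0.6310, -0.7874, 0.9336, 0.3584, 0.0000]
J4: z=[0.9336, 0.3584, 0.0000] o=[0.3330, -0.6721, -0.3030] → [0.0068, -0.0176, -0.8727, 0.9336, 0.3584, 0.0000]
J5: z=[0.0375, -0.0976, 0.9945] o=[0.3864, -0.8114, -0.3187] → [0.5494, 0.5666, 0.0349, 0.0375, -0.0976, 0.9945]
q̇ = J⁺·V = [-0.5800, 0.1450, 0.0360, 0.1150, -0.7890]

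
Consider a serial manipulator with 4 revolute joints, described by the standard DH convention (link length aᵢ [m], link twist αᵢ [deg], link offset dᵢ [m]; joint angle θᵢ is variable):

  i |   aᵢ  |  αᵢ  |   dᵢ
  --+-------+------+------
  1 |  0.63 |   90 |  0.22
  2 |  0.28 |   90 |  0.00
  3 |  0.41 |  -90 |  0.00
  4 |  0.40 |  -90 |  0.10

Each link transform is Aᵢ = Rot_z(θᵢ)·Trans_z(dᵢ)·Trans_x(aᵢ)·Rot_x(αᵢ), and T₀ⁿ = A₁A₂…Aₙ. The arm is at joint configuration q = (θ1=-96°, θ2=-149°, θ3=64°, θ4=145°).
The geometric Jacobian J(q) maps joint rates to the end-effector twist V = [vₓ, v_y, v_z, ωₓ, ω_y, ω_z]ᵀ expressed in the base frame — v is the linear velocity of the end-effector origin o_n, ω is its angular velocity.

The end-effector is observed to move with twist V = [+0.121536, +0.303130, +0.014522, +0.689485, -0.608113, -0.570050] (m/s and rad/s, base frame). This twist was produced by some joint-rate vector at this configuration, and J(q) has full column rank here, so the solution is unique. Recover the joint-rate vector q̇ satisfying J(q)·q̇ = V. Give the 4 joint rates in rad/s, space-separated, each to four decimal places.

o_n = [-0.1751, -0.5389, -0.0932]
J₁: ẑ×o_n = [0.5389, -0.1751, 0.0000], ω = ẑ
J2: z=[-0.9945, 0.1045, 0.0000] o=[-0.0659, -0.6265, 0.2200] → [-0.0327, -0.3115, -0.0757, -0.9945, 0.1045, 0.0000]
J3: z=[0.0538, 0.5122, 0.8572] o=[-0.0408, -0.3879, 0.0758] → [0.0429, -0.1061, 0.0607, 0.0538, 0.5122, 0.8572]
J4: z=[-0.5165, -0.7204, 0.4629] o=[-0.3911, -0.1961, -0.0168] → [0.2137, 0.0605, 0.3327, -0.5165, -0.7204, 0.4629]
q̇ = J⁺·V = [0.2380, -0.7690, -0.9670, 0.0450]

0.2380 -0.7690 -0.9670 0.0450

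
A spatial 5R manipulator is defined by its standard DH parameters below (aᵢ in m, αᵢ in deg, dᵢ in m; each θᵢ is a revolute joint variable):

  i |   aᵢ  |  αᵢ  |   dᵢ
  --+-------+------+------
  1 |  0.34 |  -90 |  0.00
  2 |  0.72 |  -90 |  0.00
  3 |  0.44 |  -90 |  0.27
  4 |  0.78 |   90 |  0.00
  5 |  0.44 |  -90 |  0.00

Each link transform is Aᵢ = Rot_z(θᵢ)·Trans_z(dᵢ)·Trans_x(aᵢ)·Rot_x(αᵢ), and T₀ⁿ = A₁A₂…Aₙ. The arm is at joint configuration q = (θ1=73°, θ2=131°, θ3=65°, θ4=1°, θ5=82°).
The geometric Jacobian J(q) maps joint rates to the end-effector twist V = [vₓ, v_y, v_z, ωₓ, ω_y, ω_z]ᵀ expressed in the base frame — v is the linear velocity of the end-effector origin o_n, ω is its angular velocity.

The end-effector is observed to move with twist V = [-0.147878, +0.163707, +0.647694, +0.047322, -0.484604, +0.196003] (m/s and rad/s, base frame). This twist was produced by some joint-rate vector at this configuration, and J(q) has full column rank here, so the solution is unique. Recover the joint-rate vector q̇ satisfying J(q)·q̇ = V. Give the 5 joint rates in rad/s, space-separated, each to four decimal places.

o_n = [1.1633, -0.7961, -0.4865]
J₁: ẑ×o_n = [0.7961, 1.1633, -0.0000], ω = ẑ
J2: z=[-0.9563, 0.2924, 0.0000] o=[0.0994, 0.3251, 0.0000] → [-0.1422, -0.4652, 0.7612, -0.9563, 0.2924, 0.0000]
J3: z=[-0.2207, -0.7217, 0.6561] o=[-0.0387, -0.1266, -0.5434] → [0.3982, 0.8011, 1.0153, -0.2207, -0.7217, 0.6561]
J4: z=[0.5780, 0.4450, 0.6840] o=[0.2474, -0.5547, -0.5066] → [0.1741, 0.6148, -0.5471, 0.5780, 0.4450, 0.6840]
J5: z=[-0.2069, -0.7309, 0.6504] o=[0.8631, -0.9583, -0.7643] → [-0.3086, 0.2527, 0.1858, -0.2069, -0.7309, 0.6504]
q̇ = J⁺·V = [-0.6830, -0.0140, 0.8570, 0.4070, 0.0590]

-0.6830 -0.0140 0.8570 0.4070 0.0590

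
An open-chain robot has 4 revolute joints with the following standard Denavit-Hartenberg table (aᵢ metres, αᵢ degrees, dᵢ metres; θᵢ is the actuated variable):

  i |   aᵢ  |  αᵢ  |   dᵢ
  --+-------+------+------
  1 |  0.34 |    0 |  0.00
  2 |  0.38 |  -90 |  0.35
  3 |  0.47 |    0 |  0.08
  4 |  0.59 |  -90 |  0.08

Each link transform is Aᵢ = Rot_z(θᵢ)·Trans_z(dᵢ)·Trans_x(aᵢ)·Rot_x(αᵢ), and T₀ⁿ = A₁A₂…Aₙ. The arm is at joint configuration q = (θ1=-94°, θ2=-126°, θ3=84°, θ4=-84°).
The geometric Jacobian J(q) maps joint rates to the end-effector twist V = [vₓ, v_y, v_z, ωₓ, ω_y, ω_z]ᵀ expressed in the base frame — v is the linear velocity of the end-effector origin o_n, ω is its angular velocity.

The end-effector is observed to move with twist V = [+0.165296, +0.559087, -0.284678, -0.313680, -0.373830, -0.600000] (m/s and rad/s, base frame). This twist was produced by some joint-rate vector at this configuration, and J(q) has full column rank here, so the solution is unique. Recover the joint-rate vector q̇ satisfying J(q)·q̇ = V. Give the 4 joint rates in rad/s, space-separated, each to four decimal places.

o_n = [-0.9073, 0.1933, -0.1174]
J₁: ẑ×o_n = [-0.1933, -0.9073, 0.0000], ω = ẑ
J2: z=[0.0000, 0.0000, 1.0000] o=[-0.0237, -0.3392, 0.0000] → [-0.5325, -0.8835, 0.0000, 0.0000, 0.0000, 1.0000]
J3: z=[-0.6428, -0.7660, 0.0000] o=[-0.3148, -0.0949, 0.3500] → [0.3581, -0.3005, -0.6391, -0.6428, -0.7660, 0.0000]
J4: z=[-0.6428, -0.7660, 0.0000] o=[-0.4039, -0.1246, -0.1174] → [-0.0000, -0.0000, -0.5900, -0.6428, -0.7660, 0.0000]
q̇ = J⁺·V = [-0.3850, -0.2150, -0.0660, 0.5540]

-0.3850 -0.2150 -0.0660 0.5540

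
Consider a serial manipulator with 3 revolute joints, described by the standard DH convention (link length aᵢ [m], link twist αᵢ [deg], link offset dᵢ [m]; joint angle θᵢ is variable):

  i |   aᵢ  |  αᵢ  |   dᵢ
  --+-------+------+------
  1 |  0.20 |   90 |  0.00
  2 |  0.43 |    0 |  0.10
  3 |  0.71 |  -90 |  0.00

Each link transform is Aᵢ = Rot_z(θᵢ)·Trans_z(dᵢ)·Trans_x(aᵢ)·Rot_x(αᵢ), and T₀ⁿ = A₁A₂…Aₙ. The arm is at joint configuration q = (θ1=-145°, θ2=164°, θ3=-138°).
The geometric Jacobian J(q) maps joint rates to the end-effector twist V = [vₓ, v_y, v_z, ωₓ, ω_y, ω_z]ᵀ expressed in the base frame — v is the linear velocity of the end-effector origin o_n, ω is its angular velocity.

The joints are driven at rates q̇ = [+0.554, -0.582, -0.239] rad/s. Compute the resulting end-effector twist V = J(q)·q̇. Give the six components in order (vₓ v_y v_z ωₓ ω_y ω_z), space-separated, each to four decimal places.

-0.1762 -0.4107 -0.2834 0.4709 -0.6725 0.5540

o_n = [-0.4053, -0.1617, 0.4298]
J₁: ẑ×o_n = [0.1617, -0.4053, 0.0000], ω = ẑ
J2: z=[-0.5736, 0.8192, 0.0000] o=[-0.1638, -0.1147, 0.0000] → [0.3520, 0.2465, 0.2248, -0.5736, 0.8192, 0.0000]
J3: z=[-0.5736, 0.8192, 0.0000] o=[0.1174, 0.2043, 0.1185] → [0.2550, 0.1785, 0.6381, -0.5736, 0.8192, 0.0000]
V = J·q̇ = [-0.1762, -0.4107, -0.2834, 0.4709, -0.6725, 0.5540]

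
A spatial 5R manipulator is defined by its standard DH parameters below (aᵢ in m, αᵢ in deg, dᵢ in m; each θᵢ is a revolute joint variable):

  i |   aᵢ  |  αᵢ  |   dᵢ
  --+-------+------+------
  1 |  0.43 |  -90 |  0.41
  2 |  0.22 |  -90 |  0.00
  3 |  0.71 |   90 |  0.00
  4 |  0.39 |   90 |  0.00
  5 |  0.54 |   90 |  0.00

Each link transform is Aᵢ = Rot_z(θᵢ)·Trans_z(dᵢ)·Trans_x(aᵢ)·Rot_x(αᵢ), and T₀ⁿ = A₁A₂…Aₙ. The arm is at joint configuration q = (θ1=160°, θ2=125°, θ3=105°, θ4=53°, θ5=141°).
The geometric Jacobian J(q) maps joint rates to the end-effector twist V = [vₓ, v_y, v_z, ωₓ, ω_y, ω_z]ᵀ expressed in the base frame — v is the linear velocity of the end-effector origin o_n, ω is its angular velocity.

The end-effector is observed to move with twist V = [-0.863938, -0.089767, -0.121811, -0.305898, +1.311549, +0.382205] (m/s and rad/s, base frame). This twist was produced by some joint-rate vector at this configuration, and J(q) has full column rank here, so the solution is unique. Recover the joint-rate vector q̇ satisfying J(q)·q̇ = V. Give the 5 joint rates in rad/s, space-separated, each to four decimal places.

0.4650 -0.5820 -0.1840 -0.2010 0.7750

o_n = [0.0354, 0.7922, 0.0941]
J₁: ẑ×o_n = [-0.7922, 0.0354, 0.0000], ω = ẑ
J2: z=[-0.3420, -0.9397, 0.0000] o=[-0.4041, 0.1471, 0.4100] → [0.2969, -0.1081, 0.1923, -0.3420, -0.9397, 0.0000]
J3: z=[0.7698, -0.2802, 0.5736] o=[-0.2855, 0.1039, 0.2298] → [-0.3568, 0.2885, 0.6197, 0.7698, -0.2802, 0.5736]
J4: z=[0.6091, 0.0537, -0.7912] o=[-0.1500, 0.7844, 0.3803] → [-0.0092, 0.0277, -0.0052, 0.6091, 0.0537, -0.7912]
J5: z=[-0.3108, 0.9341, -0.1759] o=[0.1346, 0.9221, 0.6087] → [-0.5036, -0.1425, 0.1330, -0.3108, 0.9341, -0.1759]
q̇ = J⁺·V = [0.4650, -0.5820, -0.1840, -0.2010, 0.7750]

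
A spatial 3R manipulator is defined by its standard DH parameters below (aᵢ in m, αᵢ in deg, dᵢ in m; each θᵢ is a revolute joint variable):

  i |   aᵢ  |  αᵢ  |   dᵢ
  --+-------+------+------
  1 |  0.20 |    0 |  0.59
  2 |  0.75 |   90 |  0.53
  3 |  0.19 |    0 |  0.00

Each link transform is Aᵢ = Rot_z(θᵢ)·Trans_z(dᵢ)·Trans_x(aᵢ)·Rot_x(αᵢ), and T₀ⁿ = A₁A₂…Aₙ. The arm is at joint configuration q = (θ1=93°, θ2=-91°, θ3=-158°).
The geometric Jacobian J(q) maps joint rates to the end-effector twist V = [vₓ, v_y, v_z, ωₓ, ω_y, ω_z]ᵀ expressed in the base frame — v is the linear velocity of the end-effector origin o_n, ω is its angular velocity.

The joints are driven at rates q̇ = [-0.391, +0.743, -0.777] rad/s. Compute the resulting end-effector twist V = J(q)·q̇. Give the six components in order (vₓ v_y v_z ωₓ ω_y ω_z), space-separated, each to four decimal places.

0.0158 0.2040 0.1369 -0.0271 0.7765 0.3520

o_n = [0.5630, 0.2198, 1.0488]
J₁: ẑ×o_n = [-0.2198, 0.5630, 0.0000], ω = ẑ
J2: z=[0.0000, 0.0000, 1.0000] o=[-0.0105, 0.1997, 0.5900] → [-0.0200, 0.5735, 0.0000, 0.0000, 0.0000, 1.0000]
J3: z=[0.0349, -0.9994, 0.0000] o=[0.7391, 0.2259, 1.1200] → [0.0711, 0.0025, -0.1762, 0.0349, -0.9994, 0.0000]
V = J·q̇ = [0.0158, 0.2040, 0.1369, -0.0271, 0.7765, 0.3520]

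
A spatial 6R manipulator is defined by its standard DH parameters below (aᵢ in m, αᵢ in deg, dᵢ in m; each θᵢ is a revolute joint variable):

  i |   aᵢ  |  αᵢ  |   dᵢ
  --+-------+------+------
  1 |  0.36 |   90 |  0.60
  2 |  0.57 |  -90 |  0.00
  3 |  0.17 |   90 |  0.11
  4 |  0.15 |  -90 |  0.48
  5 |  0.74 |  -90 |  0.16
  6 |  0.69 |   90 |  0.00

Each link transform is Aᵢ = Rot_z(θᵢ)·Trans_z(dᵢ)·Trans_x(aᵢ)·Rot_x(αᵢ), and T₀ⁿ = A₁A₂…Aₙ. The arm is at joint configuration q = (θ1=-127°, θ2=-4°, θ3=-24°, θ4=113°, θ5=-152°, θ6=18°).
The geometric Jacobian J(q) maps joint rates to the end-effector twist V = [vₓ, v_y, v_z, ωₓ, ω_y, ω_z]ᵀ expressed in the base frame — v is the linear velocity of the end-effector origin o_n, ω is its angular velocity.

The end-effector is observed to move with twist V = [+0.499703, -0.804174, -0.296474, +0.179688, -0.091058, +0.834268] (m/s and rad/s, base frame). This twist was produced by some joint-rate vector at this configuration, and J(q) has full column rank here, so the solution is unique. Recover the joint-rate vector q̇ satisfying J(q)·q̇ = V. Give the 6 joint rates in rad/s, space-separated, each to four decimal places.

o_n = [-1.6344, -0.0113, -0.3123]
J₁: ẑ×o_n = [0.0113, -1.6344, 0.0000], ω = ẑ
J2: z=[-0.7986, 0.6018, 0.0000] o=[-0.2167, -0.2875, 0.6000] → [-0.5490, -0.7286, 0.6326, -0.7986, 0.6018, 0.0000]
J3: z=[-0.0420, -0.0557, 0.9976] o=[-0.5589, -0.7416, 0.5602] → [-0.6799, -1.1095, -0.0906, -0.0420, -0.0557, 0.9976]
J4: z=[-0.4854, 0.8738, 0.0284] o=[-0.7119, -0.8299, 0.6591] → [-0.8721, -0.4977, 0.4087, -0.4854, 0.8738, 0.0284]
J5: z=[0.8203, 0.4664, -0.3311] o=[-0.8995, -0.3898, 0.8142] → [-0.4001, 1.1674, 0.6532, 0.8203, 0.4664, -0.3311]
J6: z=[-0.2865, 0.8361, 0.4678] o=[-1.1346, -0.1014, 0.1549] → [-0.4327, -0.3677, 0.3920, -0.2865, 0.8361, 0.4678]
q̇ = J⁺·V = [0.6330, -0.4860, -0.2030, -0.3590, -0.2230, 0.7270]

0.6330 -0.4860 -0.2030 -0.3590 -0.2230 0.7270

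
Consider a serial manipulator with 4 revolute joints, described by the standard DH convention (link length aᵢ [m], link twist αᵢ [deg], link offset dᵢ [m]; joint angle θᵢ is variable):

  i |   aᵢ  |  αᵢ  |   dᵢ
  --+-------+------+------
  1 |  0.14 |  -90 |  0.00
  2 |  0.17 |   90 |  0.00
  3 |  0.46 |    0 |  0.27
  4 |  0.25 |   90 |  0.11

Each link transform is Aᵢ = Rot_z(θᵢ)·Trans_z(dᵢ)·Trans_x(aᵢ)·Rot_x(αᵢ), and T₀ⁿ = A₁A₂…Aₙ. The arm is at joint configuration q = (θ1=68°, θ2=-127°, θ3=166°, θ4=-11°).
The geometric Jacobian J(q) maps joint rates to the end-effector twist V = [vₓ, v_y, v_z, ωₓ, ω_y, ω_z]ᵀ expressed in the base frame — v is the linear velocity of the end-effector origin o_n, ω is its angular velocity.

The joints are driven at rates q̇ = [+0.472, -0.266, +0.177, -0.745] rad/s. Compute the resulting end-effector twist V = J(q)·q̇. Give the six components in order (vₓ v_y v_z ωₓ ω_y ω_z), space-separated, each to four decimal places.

-0.0916 0.0813 0.0320 0.4166 0.3209 0.8138

o_n = [-0.1490, 0.2103, -0.6303]
J₁: ẑ×o_n = [-0.2103, -0.1490, 0.0000], ω = ẑ
J2: z=[-0.9272, 0.3746, 0.0000] o=[0.0524, 0.1298, 0.0000] → [-0.2361, -0.5844, 0.0008, -0.9272, 0.3746, 0.0000]
J3: z=[-0.2992, -0.7405, -0.6018] o=[0.0141, 0.0349, 0.1358] → [0.6728, -0.1310, -0.1733, -0.2992, -0.7405, -0.6018]
J4: z=[-0.2992, -0.7405, -0.6018] o=[-0.0692, 0.1258, -0.3832] → [0.2339, -0.0259, -0.0844, -0.2992, -0.7405, -0.6018]
V = J·q̇ = [-0.0916, 0.0813, 0.0320, 0.4166, 0.3209, 0.8138]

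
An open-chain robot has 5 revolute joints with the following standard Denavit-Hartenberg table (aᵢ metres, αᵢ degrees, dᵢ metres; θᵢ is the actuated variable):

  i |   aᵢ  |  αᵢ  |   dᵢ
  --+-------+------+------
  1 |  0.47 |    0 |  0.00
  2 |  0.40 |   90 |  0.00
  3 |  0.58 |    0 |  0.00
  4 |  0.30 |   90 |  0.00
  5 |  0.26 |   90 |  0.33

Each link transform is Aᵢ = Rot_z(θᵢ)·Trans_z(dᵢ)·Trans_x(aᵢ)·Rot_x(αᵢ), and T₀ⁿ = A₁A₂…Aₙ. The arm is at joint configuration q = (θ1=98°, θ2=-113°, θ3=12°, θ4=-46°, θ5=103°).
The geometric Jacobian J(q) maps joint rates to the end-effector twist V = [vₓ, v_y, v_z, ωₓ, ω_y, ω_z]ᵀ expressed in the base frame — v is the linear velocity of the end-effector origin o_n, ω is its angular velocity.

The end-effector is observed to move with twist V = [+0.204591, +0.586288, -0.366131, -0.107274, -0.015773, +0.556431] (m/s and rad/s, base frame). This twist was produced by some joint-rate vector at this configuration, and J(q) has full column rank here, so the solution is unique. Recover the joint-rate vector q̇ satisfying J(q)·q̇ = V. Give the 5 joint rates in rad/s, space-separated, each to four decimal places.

0.4530 0.2510 -0.6910 0.7340 0.1780

o_n = [0.8185, -0.0337, -0.2880]
J₁: ẑ×o_n = [0.0337, 0.8185, -0.0000], ω = ẑ
J2: z=[0.0000, 0.0000, 1.0000] o=[-0.0654, 0.4654, 0.0000] → [0.4991, 0.8840, -0.0000, 0.0000, 0.0000, 1.0000]
J3: z=[-0.2588, -0.9659, 0.0000] o=[0.3210, 0.3619, 0.0000] → [0.2782, -0.0746, 0.5830, -0.2588, -0.9659, 0.0000]
J4: z=[-0.2588, -0.9659, 0.0000] o=[0.8690, 0.2151, 0.1206] → [0.3947, -0.1058, 0.0157, -0.2588, -0.9659, 0.0000]
J5: z=[-0.5401, 0.1447, -0.8290] o=[1.1092, 0.1507, -0.0472] → [-0.1877, 0.1109, 0.1417, -0.5401, 0.1447, -0.8290]
q̇ = J⁺·V = [0.4530, 0.2510, -0.6910, 0.7340, 0.1780]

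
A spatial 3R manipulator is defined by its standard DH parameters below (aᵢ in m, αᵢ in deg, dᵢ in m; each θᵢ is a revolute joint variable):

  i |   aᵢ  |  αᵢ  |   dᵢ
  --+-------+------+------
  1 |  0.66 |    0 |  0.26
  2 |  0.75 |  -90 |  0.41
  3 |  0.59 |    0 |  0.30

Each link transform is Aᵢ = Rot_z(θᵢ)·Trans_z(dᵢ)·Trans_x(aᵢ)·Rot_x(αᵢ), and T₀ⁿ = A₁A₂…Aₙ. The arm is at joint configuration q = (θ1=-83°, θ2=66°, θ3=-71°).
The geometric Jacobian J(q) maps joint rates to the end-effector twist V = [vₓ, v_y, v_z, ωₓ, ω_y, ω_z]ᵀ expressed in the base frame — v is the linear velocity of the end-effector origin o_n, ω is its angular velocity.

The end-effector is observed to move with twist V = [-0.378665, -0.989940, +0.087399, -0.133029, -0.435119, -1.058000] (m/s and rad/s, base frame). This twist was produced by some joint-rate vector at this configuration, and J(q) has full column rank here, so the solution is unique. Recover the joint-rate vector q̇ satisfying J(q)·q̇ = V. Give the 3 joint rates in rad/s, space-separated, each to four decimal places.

-0.2260 -0.8320 -0.4550

o_n = [1.0691, -0.6436, 1.2279]
J₁: ẑ×o_n = [0.6436, 1.0691, -0.0000], ω = ẑ
J2: z=[0.0000, 0.0000, 1.0000] o=[0.0804, -0.6551, 0.2600] → [-0.0115, 0.9886, 0.0000, 0.0000, 0.0000, 1.0000]
J3: z=[0.2924, 0.9563, 0.0000] o=[0.7977, -0.8744, 0.6700] → [0.5335, -0.1631, -0.1921, 0.2924, 0.9563, 0.0000]
q̇ = J⁺·V = [-0.2260, -0.8320, -0.4550]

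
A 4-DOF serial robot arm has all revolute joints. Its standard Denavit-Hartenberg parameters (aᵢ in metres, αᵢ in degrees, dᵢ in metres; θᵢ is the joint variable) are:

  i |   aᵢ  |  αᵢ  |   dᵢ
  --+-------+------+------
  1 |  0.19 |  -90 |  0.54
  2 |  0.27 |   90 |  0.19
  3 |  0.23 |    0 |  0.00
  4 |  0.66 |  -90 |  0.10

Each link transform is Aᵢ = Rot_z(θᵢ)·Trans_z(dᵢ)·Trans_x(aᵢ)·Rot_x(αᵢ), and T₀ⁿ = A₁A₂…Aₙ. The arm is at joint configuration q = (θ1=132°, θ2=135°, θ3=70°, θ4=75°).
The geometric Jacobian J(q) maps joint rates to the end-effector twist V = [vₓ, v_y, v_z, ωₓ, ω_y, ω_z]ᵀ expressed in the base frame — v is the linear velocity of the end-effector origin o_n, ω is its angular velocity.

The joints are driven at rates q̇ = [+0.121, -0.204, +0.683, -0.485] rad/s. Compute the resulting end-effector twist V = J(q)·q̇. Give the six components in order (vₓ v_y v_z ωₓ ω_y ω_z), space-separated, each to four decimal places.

-0.0289 0.0401 0.1995 0.0579 0.2405 -0.0190

o_n = [-0.8484, -0.2304, 0.6050]
J₁: ẑ×o_n = [0.2304, -0.8484, 0.0000], ω = ẑ
J2: z=[-0.7431, -0.6691, 0.0000] o=[-0.1271, 0.1412, 0.5400] → [-0.0435, 0.0483, -0.2065, -0.7431, -0.6691, 0.0000]
J3: z=[-0.4731, 0.5255, -0.7071] o=[-0.1406, -0.1278, 0.3491] → [0.0619, 0.6216, 0.4205, -0.4731, 0.5255, -0.7071]
J4: z=[-0.4731, 0.5255, -0.7071] o=[-0.2640, -0.3138, 0.2935] → [0.2227, 0.5607, 0.2677, -0.4731, 0.5255, -0.7071]
V = J·q̇ = [-0.0289, 0.0401, 0.1995, 0.0579, 0.2405, -0.0190]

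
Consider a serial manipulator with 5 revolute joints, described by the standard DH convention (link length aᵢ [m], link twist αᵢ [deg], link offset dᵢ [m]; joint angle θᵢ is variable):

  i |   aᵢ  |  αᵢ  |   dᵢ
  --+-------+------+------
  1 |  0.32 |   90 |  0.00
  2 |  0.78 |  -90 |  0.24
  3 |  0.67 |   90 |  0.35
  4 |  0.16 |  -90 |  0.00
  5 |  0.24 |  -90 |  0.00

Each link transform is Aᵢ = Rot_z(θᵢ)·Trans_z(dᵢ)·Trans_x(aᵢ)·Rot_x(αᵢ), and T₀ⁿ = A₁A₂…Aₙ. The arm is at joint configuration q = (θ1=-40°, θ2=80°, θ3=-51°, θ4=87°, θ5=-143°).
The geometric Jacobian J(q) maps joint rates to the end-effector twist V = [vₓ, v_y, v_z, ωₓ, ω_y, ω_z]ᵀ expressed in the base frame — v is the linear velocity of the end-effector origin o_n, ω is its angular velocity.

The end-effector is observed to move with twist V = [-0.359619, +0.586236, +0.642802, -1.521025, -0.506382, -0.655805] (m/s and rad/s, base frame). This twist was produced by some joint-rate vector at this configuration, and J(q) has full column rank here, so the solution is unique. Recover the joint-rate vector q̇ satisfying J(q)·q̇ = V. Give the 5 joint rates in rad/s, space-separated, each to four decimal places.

-0.8200 0.1860 0.9040 0.7300 -0.9280

o_n = [-0.3968, -0.7770, 1.1271]
J₁: ẑ×o_n = [0.7770, -0.3968, 0.0000], ω = ẑ
J2: z=[-0.6428, -0.7660, 0.0000] o=[0.2451, -0.2057, 0.0000] → [-0.8634, 0.7245, -0.1245, -0.6428, -0.7660, 0.0000]
J3: z=[-0.7544, 0.6330, 0.1736] o=[0.1946, -0.4766, 0.7682] → [0.2794, 0.1681, 0.6010, -0.7544, 0.6330, 0.1736]
J4: z=[-0.5079, -0.3953, -0.7653] o=[-0.3480, -0.7010, 1.2442] → [-0.0119, -0.0221, 0.0193, -0.5079, -0.3953, -0.7653]
J5: z=[0.3758, 0.6978, -0.6098] o=[-0.4720, -0.6054, 1.2771] → [-0.2093, 0.0105, -0.1170, 0.3758, 0.6978, -0.6098]
q̇ = J⁺·V = [-0.8200, 0.1860, 0.9040, 0.7300, -0.9280]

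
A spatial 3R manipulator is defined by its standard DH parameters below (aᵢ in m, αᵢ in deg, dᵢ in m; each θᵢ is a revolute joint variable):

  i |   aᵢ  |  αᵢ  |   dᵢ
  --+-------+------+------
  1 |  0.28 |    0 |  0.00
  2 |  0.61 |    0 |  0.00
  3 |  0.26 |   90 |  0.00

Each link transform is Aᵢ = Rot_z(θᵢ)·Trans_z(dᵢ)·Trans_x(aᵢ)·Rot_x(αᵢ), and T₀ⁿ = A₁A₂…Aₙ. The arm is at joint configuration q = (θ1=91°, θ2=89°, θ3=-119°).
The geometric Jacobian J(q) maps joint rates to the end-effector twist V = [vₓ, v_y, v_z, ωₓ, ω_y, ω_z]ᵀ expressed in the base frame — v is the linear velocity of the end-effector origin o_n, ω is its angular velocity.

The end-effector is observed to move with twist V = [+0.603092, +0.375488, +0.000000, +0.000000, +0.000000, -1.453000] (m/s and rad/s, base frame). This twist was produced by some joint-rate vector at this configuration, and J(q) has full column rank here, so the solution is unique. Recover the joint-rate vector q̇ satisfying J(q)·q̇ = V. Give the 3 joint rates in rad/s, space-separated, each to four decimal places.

-0.9740 0.0660 -0.5450

o_n = [-0.4888, 0.5074, 0.0000]
J₁: ẑ×o_n = [-0.5074, -0.4888, 0.0000], ω = ẑ
J2: z=[0.0000, 0.0000, 1.0000] o=[-0.0049, 0.2800, 0.0000] → [-0.2274, -0.4839, 0.0000, 0.0000, 0.0000, 1.0000]
J3: z=[0.0000, 0.0000, 1.0000] o=[-0.6149, 0.2800, 0.0000] → [-0.2274, 0.1261, 0.0000, 0.0000, 0.0000, 1.0000]
q̇ = J⁺·V = [-0.9740, 0.0660, -0.5450]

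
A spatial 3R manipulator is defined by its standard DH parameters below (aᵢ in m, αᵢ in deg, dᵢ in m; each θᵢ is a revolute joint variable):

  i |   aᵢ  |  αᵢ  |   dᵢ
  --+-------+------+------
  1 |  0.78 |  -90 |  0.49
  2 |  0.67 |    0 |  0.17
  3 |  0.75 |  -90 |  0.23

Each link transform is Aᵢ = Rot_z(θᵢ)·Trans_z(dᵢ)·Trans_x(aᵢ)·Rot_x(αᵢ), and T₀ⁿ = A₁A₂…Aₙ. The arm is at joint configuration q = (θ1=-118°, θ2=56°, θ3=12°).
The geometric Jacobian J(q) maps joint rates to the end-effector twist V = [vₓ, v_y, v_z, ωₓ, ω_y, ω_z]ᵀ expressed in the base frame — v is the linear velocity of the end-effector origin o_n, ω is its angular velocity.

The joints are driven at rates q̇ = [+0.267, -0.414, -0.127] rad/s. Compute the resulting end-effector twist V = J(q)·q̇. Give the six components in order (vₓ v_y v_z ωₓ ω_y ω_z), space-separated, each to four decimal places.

0.1040 -0.6209 0.3071 -0.4777 0.2540 0.2670

o_n = [-0.3208, -1.4554, -0.7608]
J₁: ẑ×o_n = [1.4554, -0.3208, 0.0000], ω = ẑ
J2: z=[0.8829, -0.4695, 0.0000] o=[-0.3662, -0.6887, 0.4900] → [0.5872, 1.1044, -0.6556, 0.8829, -0.4695, 0.0000]
J3: z=[0.8829, -0.4695, 0.0000] o=[-0.3920, -1.0993, -0.0655] → [0.3265, 0.6140, -0.2810, 0.8829, -0.4695, 0.0000]
V = J·q̇ = [0.1040, -0.6209, 0.3071, -0.4777, 0.2540, 0.2670]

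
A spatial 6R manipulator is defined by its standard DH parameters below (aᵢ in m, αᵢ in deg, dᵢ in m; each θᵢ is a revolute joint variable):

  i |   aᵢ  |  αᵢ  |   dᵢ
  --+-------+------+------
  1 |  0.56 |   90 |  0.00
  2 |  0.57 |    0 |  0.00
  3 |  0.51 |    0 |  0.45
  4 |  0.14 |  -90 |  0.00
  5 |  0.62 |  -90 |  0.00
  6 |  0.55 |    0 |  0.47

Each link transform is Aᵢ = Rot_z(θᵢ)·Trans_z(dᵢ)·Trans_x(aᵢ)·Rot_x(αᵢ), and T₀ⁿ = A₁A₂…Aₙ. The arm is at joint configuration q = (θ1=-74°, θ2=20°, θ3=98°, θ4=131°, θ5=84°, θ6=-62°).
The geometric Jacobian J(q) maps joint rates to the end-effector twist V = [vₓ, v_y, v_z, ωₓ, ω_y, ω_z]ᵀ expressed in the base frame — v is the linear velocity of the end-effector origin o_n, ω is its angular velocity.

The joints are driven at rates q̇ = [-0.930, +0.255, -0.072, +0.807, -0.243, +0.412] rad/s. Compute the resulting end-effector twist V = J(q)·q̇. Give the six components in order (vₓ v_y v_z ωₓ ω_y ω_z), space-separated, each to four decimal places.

o_n = [0.8385, -1.2098, 0.6912]
J₁: ẑ×o_n = [1.2098, 0.8385, -0.0000], ω = ẑ
J2: z=[-0.9613, -0.2756, 0.0000] o=[0.1544, -0.5383, 0.0000] → [-0.1905, 0.6644, 0.8340, -0.9613, -0.2756, 0.0000]
J3: z=[-0.9613, -0.2756, 0.0000] o=[0.3020, -1.0532, 0.1950] → [-0.1368, 0.4770, 0.2984, -0.9613, -0.2756, 0.0000]
J4: z=[-0.9613, -0.2756, 0.0000] o=[-0.1966, -0.9471, 0.6453] → [-0.0127, 0.0442, 0.5378, -0.9613, -0.2756, 0.0000]
J5: z=[0.2573, -0.8974, -0.3584] o=[-0.2104, -0.8988, 0.5146] → [-0.2699, -0.4213, 0.8613, 0.2573, -0.8974, -0.3584]
J6: z=[0.1987, -0.3138, 0.9285] o=[0.3759, -0.7066, 0.4541] → [0.3928, 0.3823, 0.0451, 0.1987, -0.3138, 0.9285]
V = J·q̇ = [-0.9466, -0.3491, 0.4345, -0.9323, -0.1841, -0.4604]

-0.9466 -0.3491 0.4345 -0.9323 -0.1841 -0.4604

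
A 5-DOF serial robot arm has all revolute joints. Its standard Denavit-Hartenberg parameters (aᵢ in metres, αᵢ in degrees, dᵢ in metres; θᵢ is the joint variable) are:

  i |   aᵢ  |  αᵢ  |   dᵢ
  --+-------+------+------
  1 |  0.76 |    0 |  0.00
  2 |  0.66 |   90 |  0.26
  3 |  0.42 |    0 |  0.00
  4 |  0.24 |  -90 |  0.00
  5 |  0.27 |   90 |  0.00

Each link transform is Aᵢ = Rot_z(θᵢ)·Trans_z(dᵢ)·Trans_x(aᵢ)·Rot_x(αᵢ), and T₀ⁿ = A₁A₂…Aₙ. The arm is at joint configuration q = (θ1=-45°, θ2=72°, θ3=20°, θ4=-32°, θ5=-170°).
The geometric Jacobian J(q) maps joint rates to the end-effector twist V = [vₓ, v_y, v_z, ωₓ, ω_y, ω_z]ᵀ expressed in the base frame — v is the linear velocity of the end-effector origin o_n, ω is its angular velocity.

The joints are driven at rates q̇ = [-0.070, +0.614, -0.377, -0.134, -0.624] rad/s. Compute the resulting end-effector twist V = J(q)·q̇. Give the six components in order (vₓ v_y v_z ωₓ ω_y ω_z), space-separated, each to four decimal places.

-0.3192 0.6336 -0.1298 -0.3476 0.3964 -0.0664

o_n = [1.4758, -0.1119, 0.4090]
J₁: ẑ×o_n = [0.1119, 1.4758, -0.0000], ω = ẑ
J2: z=[0.0000, 0.0000, 1.0000] o=[0.5374, -0.5374, 0.0000] → [-0.4255, 0.9384, 0.0000, 0.0000, 0.0000, 1.0000]
J3: z=[0.4540, -0.8910, 0.0000] o=[1.1255, -0.2378, 0.2600] → [-0.1328, -0.0677, 0.3693, 0.4540, -0.8910, 0.0000]
J4: z=[0.4540, -0.8910, 0.0000] o=[1.4771, -0.0586, 0.4036] → [-0.0048, -0.0024, -0.0253, 0.4540, -0.8910, 0.0000]
J5: z=[0.1853, 0.0944, 0.9781] o=[1.6863, 0.0480, 0.3537] → [0.1616, -0.2161, -0.0097, 0.1853, 0.0944, 0.9781]
V = J·q̇ = [-0.3192, 0.6336, -0.1298, -0.3476, 0.3964, -0.0664]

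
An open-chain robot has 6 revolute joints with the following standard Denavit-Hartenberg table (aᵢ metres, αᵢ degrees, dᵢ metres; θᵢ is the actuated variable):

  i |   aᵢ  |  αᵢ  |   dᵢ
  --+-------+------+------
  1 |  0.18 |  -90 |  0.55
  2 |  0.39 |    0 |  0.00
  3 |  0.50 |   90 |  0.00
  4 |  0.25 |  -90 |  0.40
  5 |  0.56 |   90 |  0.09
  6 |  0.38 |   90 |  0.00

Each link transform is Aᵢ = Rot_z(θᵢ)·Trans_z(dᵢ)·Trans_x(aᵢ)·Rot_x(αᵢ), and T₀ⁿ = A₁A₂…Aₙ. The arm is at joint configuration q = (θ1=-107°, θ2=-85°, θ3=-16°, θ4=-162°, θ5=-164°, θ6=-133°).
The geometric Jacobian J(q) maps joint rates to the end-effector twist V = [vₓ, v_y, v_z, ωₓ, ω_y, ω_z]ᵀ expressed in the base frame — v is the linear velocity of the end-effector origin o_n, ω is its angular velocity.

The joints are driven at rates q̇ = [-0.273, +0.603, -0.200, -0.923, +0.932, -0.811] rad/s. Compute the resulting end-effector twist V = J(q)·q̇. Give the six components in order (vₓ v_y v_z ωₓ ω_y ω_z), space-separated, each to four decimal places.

-0.2388 -0.1806 0.1301 -0.5653 0.0407 -0.1716

o_n = [0.2853, 0.2803, 1.3168]
J₁: ẑ×o_n = [-0.2803, 0.2853, 0.0000], ω = ẑ
J2: z=[0.9563, -0.2924, 0.0000] o=[-0.0526, -0.1721, 0.5500] → [-0.2242, -0.7333, 0.5315, 0.9563, -0.2924, 0.0000]
J3: z=[0.9563, -0.2924, 0.0000] o=[-0.0626, -0.2046, 0.9385] → [-0.1106, -0.3617, 0.5655, 0.9563, -0.2924, 0.0000]
J4: z=[0.2870, 0.9387, -0.1908] o=[-0.0347, -0.1134, 1.4293] → [-0.0305, -0.0287, -0.1873, 0.2870, 0.9387, -0.1908]
J5: z=[-0.8923, 0.3344, 0.3033] o=[-0.0070, 0.2413, 1.1196] → [0.0541, 0.2646, -0.1326, -0.8923, 0.3344, 0.3033]
J6: z=[-0.1798, -0.8794, 0.4407] o=[0.1446, 0.4611, 1.6200] → [0.3463, 0.0075, 0.1562, -0.1798, -0.8794, 0.4407]
V = J·q̇ = [-0.2388, -0.1806, 0.1301, -0.5653, 0.0407, -0.1716]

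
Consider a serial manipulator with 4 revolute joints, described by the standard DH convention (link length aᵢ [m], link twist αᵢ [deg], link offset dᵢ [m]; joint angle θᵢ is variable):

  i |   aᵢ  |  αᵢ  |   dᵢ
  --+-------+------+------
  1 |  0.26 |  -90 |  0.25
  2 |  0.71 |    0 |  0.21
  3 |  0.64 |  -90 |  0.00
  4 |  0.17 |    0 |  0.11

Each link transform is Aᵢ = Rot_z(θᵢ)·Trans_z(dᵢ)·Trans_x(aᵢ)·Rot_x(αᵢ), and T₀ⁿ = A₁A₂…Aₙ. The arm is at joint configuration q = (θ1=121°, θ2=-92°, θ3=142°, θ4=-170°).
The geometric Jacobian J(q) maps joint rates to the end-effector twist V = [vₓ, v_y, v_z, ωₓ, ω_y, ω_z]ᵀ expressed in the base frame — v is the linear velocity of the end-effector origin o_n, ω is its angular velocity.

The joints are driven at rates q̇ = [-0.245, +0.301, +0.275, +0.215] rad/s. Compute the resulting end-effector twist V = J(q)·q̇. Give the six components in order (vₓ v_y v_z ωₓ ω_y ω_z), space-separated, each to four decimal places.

0.0507 0.0621 -0.1238 -0.4089 -0.4378 -0.3832

o_n = [-0.4395, 0.2664, 0.5268]
J₁: ẑ×o_n = [-0.2664, -0.4395, 0.0000], ω = ẑ
J2: z=[-0.8572, -0.5150, 0.0000] o=[-0.1339, 0.2229, 0.2500] → [-0.1426, 0.2373, -0.1947, -0.8572, -0.5150, 0.0000]
J3: z=[-0.8572, -0.5150, 0.0000] o=[-0.3012, 0.0935, 0.9596] → [0.2229, -0.3709, -0.2195, -0.8572, -0.5150, 0.0000]
J4: z=[0.3945, -0.6566, -0.6428] o=[-0.5130, 0.4461, 0.4693] → [-0.1533, -0.0700, -0.0226, 0.3945, -0.6566, -0.6428]
V = J·q̇ = [0.0507, 0.0621, -0.1238, -0.4089, -0.4378, -0.3832]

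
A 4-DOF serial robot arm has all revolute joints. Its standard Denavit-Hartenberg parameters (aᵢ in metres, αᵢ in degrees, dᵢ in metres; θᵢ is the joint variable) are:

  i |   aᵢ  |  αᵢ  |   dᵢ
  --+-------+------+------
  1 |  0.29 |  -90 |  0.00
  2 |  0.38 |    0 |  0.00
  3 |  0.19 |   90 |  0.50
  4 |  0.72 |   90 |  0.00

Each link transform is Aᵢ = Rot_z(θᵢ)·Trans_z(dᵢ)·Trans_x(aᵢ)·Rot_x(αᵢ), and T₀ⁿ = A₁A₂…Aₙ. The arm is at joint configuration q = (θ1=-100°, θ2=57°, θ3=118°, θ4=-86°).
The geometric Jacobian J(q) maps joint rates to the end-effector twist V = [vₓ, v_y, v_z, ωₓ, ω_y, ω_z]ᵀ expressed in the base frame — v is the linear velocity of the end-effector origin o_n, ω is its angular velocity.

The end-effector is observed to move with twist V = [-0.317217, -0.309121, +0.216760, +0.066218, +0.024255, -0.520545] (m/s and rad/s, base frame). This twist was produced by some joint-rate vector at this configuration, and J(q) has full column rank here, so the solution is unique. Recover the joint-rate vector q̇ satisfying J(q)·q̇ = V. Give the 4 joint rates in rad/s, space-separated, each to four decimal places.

-0.9250 -0.8540 0.9150 -0.4060

o_n = [-0.2597, -0.2158, -0.3396]
J₁: ẑ×o_n = [0.2158, -0.2597, 0.0000], ω = ẑ
J2: z=[0.9848, -0.1736, 0.0000] o=[-0.0504, -0.2856, 0.0000] → [0.0590, 0.3345, 0.0323, 0.9848, -0.1736, 0.0000]
J3: z=[0.9848, -0.1736, 0.0000] o=[-0.0863, -0.4894, -0.3187] → [0.0036, 0.0206, 0.2393, 0.9848, -0.1736, 0.0000]
J4: z=[-0.0151, -0.0858, -0.9962] o=[0.4390, -0.3898, -0.3353] → [0.1737, 0.6959, -0.0626, -0.0151, -0.0858, -0.9962]
q̇ = J⁺·V = [-0.9250, -0.8540, 0.9150, -0.4060]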